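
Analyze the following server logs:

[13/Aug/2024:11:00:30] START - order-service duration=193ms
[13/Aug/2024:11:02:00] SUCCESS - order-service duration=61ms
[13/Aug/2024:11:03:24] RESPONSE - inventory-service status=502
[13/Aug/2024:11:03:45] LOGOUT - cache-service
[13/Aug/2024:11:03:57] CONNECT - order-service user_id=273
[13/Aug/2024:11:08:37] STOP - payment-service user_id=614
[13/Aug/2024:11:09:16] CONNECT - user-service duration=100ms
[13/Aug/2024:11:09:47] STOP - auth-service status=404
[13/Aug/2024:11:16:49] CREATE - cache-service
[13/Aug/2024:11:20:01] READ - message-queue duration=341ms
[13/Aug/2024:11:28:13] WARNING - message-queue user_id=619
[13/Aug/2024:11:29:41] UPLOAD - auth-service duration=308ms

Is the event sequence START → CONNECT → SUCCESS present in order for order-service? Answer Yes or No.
No

To verify sequence order:

1. Find all events in sequence START → CONNECT → SUCCESS for order-service
2. Extract their timestamps
3. Check if timestamps are in ascending order
4. Result: No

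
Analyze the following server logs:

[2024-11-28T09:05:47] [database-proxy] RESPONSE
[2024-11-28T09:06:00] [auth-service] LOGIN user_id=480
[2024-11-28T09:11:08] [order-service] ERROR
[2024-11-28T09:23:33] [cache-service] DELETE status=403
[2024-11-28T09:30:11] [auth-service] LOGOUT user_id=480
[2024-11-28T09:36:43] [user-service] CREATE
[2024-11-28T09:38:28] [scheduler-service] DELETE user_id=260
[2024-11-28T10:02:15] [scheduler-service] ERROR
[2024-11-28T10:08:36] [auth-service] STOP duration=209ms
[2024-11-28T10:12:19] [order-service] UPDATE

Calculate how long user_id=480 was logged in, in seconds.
1451

To calculate session duration:

1. Find LOGIN event for user_id=480: 2024-11-28T09:06:00
2. Find LOGOUT event for user_id=480: 2024-11-28T09:30:11
3. Session duration: 2024-11-28T09:30:11 - 2024-11-28T09:06:00 = 1451 seconds (24 minutes)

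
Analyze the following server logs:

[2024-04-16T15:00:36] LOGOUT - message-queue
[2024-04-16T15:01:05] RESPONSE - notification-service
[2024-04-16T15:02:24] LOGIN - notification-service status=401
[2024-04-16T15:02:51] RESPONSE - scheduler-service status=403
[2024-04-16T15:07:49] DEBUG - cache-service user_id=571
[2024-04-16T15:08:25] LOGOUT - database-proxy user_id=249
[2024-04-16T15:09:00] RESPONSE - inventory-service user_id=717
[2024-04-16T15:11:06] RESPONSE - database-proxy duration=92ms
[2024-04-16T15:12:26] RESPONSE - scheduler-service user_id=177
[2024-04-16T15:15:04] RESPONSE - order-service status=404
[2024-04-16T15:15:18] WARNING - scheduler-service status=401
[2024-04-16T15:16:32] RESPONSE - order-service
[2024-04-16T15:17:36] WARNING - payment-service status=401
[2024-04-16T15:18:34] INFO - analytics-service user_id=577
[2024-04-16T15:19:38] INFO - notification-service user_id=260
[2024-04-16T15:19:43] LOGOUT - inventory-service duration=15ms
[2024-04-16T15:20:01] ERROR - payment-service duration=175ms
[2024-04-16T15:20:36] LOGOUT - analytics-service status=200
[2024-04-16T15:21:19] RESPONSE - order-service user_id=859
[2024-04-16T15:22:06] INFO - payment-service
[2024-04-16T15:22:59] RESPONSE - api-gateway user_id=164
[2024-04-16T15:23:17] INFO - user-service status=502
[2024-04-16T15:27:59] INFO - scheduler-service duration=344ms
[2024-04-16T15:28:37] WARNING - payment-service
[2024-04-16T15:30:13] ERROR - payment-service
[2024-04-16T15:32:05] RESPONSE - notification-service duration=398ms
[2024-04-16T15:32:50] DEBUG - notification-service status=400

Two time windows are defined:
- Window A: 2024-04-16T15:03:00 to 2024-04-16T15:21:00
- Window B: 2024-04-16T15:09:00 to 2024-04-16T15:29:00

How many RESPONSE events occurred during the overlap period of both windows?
5

To find overlap events:

1. Window A: 2024-04-16T15:03:00 to 2024-04-16T15:21:00
2. Window B: 2024-04-16T15:09:00 to 2024-04-16T15:29:00
3. Overlap period: 2024-04-16T15:09:00 to 2024-04-16T15:21:00
4. Count RESPONSE events in overlap: 5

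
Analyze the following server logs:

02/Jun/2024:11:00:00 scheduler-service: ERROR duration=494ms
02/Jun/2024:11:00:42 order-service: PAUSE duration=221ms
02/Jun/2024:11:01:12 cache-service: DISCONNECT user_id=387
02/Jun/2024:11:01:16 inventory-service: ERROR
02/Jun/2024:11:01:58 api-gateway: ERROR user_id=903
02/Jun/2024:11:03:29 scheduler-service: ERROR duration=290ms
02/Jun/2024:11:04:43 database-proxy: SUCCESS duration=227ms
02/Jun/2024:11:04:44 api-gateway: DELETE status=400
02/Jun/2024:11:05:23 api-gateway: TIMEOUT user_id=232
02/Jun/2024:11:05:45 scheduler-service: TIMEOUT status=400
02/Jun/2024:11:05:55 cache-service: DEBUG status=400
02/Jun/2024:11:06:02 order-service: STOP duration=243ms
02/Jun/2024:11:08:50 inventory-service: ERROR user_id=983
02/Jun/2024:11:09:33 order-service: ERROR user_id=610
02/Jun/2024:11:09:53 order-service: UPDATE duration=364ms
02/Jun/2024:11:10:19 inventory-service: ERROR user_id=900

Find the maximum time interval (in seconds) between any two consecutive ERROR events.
321

To find the longest gap:

1. Extract all ERROR events in chronological order
2. Calculate time differences between consecutive events
3. Find the maximum difference
4. Longest gap: 321 seconds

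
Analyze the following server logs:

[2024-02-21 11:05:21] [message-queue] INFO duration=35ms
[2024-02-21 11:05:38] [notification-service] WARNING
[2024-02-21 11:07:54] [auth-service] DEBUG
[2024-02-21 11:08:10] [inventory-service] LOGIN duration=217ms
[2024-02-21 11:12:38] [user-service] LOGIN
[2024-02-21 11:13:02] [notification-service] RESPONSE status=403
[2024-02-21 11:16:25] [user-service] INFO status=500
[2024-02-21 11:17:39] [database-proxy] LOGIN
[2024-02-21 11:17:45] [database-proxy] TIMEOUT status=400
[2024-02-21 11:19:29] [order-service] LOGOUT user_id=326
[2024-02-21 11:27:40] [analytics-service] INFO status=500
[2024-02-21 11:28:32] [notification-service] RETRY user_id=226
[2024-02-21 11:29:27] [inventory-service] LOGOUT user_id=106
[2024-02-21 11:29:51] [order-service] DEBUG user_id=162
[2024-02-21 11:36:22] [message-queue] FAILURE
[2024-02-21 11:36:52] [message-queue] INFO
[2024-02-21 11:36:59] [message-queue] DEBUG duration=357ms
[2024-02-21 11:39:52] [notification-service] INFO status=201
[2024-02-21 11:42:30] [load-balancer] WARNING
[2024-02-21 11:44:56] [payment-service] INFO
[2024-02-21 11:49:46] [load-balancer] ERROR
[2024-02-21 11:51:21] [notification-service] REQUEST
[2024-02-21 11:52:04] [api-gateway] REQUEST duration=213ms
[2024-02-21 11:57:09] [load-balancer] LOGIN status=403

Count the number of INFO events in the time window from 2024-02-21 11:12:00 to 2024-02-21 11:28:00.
2

To count events in the time window:

1. Window boundaries: 2024-02-21 11:12:00 to 2024-02-21 11:28:00
2. Filter for INFO events within this window
3. Count matching events: 2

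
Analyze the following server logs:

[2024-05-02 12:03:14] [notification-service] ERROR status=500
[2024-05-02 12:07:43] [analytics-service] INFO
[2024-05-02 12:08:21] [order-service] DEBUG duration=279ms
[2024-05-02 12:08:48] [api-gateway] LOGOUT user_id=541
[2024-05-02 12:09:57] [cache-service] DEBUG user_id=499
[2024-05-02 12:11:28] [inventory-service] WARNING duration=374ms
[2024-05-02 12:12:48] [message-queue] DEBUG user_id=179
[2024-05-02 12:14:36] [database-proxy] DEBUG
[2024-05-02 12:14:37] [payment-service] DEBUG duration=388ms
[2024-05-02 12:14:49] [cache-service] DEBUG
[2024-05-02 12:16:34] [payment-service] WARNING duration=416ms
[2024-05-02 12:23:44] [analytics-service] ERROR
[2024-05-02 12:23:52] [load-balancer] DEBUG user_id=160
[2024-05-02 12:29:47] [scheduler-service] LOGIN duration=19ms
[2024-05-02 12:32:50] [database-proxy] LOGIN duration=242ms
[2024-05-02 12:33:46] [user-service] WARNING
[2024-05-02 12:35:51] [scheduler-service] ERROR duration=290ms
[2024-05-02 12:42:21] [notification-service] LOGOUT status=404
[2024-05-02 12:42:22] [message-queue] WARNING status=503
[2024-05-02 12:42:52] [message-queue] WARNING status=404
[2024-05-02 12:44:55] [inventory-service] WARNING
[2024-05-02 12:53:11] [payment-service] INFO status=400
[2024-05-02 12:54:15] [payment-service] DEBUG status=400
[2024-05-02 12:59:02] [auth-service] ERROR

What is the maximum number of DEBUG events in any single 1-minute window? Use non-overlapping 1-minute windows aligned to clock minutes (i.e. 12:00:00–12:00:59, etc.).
3

To find the burst window:

1. Divide the log period into non-overlapping 1-minute windows starting at 12:00
2. Count DEBUG events in each window
3. Find the window with maximum count
4. Maximum events in a window: 3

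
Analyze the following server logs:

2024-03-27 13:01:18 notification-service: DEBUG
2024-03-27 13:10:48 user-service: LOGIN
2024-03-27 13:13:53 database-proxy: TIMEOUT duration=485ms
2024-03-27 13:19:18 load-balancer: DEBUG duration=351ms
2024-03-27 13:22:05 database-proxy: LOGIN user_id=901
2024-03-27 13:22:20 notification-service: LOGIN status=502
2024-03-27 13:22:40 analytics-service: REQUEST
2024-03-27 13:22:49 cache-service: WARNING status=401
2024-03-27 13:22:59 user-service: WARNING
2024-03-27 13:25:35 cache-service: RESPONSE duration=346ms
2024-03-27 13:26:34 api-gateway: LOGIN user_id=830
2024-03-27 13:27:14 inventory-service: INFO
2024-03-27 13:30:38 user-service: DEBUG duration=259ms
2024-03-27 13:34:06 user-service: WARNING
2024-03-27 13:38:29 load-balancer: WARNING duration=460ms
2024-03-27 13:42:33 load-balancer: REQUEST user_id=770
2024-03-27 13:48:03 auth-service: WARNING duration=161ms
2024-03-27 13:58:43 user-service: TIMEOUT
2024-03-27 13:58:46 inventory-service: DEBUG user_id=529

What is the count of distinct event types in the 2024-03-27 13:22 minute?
3

To count unique event types:

1. Filter events in the minute starting at 2024-03-27 13:22
2. Extract event types from matching entries
3. Count unique types: 3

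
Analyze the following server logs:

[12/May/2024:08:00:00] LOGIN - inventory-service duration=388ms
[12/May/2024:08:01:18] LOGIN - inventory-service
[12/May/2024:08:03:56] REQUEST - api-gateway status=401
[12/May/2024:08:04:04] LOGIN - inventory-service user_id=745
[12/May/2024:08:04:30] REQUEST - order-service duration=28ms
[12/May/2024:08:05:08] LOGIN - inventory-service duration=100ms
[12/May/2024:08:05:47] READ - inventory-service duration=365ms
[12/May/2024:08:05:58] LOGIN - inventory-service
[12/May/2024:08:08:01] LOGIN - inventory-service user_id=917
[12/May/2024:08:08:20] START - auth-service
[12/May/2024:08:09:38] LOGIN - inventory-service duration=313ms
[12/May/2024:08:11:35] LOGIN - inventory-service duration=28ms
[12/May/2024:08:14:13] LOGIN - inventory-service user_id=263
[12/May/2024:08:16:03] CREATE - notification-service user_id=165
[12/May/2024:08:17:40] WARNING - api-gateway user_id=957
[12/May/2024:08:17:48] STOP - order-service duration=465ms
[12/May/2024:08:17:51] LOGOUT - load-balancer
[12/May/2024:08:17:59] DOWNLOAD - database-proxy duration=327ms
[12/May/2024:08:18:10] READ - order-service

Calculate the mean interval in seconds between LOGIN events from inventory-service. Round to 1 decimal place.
106.6

To calculate average interval:

1. Find all LOGIN events for inventory-service in order
2. Calculate time gaps between consecutive events
3. Compute mean of gaps: 853 / 8 = 106.6 seconds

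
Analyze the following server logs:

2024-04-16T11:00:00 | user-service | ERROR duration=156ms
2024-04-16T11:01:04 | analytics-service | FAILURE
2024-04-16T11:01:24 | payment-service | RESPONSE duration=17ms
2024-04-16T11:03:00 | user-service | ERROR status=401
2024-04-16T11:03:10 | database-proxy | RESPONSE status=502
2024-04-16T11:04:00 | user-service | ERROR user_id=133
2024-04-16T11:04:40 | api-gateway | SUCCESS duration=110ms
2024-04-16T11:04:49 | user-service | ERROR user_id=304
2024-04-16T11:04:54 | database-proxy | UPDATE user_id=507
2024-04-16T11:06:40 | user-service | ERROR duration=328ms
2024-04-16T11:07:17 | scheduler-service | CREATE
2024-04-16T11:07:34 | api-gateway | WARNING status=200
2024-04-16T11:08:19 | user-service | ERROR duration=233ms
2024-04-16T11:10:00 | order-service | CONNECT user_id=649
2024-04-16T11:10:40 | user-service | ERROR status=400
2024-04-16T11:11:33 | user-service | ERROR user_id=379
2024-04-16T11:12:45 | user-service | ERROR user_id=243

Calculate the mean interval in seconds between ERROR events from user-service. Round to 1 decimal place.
95.6

To calculate average interval:

1. Find all ERROR events for user-service in order
2. Calculate time gaps between consecutive events
3. Compute mean of gaps: 765 / 8 = 95.6 seconds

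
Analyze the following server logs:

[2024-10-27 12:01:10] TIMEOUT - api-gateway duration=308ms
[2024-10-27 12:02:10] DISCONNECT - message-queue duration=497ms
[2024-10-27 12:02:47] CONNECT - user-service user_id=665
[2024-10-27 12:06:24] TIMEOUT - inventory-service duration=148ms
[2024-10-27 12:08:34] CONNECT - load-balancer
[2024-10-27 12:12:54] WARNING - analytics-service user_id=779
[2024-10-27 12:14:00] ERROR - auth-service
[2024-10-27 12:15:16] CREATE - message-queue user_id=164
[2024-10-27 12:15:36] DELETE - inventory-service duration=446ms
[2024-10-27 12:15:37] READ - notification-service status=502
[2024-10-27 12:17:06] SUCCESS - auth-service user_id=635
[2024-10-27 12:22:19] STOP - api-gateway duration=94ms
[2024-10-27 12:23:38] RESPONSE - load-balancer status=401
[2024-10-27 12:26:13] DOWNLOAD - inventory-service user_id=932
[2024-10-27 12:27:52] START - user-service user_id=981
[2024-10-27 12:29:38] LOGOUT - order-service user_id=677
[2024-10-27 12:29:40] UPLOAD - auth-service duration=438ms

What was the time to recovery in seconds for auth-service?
186

To calculate recovery time:

1. Find ERROR event for auth-service: 2024-10-27 12:14:00
2. Find next SUCCESS event for auth-service: 2024-10-27 12:17:06
3. Recovery time: 2024-10-27 12:17:06 - 2024-10-27 12:14:00 = 186 seconds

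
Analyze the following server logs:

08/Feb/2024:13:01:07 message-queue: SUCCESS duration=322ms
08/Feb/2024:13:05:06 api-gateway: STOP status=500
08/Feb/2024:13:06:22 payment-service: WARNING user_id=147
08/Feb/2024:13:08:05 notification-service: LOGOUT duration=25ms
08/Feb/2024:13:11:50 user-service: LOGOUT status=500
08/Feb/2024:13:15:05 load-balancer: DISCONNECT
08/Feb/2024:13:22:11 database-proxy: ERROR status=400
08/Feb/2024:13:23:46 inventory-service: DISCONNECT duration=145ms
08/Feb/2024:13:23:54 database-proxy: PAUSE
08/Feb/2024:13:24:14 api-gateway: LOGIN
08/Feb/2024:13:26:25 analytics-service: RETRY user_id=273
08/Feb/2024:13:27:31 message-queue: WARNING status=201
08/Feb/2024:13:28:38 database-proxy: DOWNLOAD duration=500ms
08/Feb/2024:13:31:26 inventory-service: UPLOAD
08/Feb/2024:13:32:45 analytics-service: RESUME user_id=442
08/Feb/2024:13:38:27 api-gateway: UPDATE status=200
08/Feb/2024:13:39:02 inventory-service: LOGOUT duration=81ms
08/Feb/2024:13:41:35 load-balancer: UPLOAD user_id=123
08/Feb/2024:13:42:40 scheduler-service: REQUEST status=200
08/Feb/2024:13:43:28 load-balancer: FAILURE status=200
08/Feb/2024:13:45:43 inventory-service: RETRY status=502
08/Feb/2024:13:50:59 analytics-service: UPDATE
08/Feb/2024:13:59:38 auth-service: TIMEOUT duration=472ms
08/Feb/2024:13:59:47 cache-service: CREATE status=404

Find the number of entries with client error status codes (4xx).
2

To find matching entries:

1. Pattern to match: client error status codes (4xx)
2. Scan each log entry for the pattern
3. Count matches: 2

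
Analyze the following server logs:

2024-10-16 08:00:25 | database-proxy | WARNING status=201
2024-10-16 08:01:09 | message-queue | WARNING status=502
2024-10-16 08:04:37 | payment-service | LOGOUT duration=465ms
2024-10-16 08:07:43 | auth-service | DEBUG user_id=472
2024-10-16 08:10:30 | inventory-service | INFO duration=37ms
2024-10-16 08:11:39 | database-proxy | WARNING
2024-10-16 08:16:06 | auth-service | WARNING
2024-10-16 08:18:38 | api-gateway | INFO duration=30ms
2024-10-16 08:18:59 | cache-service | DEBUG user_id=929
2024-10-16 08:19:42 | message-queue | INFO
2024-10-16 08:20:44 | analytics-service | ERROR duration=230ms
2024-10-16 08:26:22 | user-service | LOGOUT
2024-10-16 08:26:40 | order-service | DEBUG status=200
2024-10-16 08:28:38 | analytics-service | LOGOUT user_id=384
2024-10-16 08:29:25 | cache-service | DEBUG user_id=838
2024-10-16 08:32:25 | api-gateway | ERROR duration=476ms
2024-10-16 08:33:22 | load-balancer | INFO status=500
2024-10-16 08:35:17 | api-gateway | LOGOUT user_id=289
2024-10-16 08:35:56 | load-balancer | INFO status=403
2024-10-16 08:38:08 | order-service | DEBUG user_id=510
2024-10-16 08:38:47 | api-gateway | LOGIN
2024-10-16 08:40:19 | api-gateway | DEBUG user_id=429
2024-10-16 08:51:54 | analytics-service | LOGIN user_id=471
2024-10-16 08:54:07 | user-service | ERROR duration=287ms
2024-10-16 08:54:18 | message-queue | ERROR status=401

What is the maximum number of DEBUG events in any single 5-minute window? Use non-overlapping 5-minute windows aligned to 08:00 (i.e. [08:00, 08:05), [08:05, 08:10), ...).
2

To find the burst window:

1. Divide the log period into non-overlapping 5-minute windows starting at 08:00
2. Count DEBUG events in each window
3. Find the window with maximum count
4. Maximum events in a window: 2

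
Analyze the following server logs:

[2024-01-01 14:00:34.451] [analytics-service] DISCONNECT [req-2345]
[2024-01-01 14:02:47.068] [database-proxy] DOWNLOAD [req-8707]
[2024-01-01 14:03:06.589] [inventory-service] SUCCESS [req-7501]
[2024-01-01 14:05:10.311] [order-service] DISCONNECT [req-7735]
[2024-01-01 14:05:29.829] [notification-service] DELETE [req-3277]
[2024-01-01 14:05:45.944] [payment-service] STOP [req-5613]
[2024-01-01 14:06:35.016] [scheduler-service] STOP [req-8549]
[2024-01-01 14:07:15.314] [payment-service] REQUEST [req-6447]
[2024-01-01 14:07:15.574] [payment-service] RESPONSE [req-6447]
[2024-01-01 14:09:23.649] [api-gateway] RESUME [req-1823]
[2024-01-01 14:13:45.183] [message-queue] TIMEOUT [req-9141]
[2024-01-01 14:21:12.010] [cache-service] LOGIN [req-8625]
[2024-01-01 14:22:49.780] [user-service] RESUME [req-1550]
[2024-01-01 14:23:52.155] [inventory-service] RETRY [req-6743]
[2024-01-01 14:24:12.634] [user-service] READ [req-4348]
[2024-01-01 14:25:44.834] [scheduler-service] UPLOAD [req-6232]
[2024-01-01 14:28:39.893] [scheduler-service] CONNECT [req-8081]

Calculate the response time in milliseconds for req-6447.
260

To calculate latency:

1. Find REQUEST with id req-6447: 2024-01-01 14:07:15.314
2. Find RESPONSE with id req-6447: 2024-01-01 14:07:15.574
3. Latency: 2024-01-01 14:07:15.574 - 2024-01-01 14:07:15.314 = 260ms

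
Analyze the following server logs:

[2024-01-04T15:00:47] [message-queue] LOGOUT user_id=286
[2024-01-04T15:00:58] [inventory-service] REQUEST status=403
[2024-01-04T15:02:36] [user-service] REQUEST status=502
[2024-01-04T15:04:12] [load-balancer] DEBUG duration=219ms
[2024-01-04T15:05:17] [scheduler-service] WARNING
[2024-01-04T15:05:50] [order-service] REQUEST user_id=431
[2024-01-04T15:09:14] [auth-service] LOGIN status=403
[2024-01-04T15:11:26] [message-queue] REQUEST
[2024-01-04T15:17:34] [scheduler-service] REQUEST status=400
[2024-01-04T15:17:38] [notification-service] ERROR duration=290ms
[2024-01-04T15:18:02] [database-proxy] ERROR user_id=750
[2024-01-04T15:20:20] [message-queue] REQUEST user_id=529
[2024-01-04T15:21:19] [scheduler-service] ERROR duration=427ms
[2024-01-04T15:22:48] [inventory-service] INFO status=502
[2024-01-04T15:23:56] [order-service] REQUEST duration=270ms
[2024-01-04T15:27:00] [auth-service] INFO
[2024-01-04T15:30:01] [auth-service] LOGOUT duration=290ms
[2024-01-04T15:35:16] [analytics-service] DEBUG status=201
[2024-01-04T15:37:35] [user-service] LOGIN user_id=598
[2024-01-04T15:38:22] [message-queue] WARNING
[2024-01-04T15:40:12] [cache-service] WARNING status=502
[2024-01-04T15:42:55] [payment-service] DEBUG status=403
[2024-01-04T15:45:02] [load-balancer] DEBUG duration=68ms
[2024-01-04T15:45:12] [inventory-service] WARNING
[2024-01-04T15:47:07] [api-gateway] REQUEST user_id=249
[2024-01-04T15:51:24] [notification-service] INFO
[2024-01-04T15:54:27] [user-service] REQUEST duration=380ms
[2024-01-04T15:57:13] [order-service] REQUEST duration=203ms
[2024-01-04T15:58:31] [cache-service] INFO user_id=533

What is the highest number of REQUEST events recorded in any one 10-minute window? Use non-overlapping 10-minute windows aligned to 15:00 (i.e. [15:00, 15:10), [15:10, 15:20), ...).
3

To find the burst window:

1. Divide the log period into non-overlapping 10-minute windows starting at 15:00
2. Count REQUEST events in each window
3. Find the window with maximum count
4. Maximum events in a window: 3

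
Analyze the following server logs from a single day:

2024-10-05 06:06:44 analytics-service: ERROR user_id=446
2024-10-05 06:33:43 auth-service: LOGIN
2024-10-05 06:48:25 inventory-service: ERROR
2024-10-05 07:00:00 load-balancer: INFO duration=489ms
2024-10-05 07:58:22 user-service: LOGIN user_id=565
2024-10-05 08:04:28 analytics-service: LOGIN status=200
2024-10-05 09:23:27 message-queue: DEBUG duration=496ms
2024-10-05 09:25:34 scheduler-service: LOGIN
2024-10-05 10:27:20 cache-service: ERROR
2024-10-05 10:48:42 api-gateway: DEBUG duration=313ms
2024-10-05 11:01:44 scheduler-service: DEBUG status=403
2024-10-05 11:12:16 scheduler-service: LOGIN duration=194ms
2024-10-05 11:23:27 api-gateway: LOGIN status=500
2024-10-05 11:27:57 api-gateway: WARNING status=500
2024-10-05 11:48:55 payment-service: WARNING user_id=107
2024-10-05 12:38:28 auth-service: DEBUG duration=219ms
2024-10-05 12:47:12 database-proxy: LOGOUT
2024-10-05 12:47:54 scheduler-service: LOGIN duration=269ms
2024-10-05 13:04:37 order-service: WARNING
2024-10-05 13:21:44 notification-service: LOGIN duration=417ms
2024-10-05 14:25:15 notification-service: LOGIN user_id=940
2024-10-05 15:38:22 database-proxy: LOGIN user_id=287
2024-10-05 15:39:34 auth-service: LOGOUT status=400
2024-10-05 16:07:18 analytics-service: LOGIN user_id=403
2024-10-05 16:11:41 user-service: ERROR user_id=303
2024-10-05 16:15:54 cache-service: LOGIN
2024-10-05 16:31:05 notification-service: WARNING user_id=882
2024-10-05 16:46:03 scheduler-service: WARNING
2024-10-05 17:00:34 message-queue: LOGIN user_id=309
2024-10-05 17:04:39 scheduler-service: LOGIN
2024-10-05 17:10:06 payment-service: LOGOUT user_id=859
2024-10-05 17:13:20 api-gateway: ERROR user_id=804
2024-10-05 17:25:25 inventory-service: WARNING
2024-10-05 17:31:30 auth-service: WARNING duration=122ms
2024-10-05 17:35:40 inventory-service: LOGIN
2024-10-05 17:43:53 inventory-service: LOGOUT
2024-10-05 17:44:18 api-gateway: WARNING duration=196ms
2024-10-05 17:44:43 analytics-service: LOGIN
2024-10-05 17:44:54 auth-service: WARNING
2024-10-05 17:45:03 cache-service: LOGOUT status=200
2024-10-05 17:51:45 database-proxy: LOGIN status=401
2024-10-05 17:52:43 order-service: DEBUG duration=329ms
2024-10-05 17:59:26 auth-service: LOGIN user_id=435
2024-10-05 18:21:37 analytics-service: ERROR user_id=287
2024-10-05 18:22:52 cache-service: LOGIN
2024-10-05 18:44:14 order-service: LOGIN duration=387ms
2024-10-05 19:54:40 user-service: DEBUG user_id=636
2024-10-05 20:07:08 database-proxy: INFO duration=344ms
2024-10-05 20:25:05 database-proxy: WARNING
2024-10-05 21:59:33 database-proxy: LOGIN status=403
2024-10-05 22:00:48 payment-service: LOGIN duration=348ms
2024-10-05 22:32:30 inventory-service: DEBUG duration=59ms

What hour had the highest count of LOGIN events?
17

To find the peak hour:

1. Group all LOGIN events by hour
2. Count events in each hour
3. Find hour with maximum count
4. Peak hour: 17 (with 6 events)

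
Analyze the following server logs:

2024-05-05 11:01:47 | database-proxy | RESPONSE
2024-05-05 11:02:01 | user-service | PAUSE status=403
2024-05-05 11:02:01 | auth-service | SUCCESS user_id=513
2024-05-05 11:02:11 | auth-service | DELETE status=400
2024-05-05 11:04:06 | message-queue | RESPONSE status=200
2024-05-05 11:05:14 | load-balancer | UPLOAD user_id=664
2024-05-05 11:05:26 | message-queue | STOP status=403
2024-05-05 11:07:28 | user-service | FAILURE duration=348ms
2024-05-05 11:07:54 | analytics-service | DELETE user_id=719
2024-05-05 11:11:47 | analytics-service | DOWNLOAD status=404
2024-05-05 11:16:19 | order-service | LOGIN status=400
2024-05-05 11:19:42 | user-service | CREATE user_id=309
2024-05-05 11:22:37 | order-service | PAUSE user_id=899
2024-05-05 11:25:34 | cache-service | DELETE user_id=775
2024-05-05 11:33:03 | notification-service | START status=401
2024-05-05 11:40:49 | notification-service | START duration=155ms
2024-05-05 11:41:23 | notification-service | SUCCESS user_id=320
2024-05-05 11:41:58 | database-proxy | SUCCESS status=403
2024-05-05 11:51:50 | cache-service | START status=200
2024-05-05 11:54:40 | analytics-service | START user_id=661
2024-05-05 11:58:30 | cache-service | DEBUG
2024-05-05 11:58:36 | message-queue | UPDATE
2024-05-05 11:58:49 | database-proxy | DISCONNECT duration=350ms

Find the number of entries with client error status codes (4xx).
7

To find matching entries:

1. Pattern to match: client error status codes (4xx)
2. Scan each log entry for the pattern
3. Count matches: 7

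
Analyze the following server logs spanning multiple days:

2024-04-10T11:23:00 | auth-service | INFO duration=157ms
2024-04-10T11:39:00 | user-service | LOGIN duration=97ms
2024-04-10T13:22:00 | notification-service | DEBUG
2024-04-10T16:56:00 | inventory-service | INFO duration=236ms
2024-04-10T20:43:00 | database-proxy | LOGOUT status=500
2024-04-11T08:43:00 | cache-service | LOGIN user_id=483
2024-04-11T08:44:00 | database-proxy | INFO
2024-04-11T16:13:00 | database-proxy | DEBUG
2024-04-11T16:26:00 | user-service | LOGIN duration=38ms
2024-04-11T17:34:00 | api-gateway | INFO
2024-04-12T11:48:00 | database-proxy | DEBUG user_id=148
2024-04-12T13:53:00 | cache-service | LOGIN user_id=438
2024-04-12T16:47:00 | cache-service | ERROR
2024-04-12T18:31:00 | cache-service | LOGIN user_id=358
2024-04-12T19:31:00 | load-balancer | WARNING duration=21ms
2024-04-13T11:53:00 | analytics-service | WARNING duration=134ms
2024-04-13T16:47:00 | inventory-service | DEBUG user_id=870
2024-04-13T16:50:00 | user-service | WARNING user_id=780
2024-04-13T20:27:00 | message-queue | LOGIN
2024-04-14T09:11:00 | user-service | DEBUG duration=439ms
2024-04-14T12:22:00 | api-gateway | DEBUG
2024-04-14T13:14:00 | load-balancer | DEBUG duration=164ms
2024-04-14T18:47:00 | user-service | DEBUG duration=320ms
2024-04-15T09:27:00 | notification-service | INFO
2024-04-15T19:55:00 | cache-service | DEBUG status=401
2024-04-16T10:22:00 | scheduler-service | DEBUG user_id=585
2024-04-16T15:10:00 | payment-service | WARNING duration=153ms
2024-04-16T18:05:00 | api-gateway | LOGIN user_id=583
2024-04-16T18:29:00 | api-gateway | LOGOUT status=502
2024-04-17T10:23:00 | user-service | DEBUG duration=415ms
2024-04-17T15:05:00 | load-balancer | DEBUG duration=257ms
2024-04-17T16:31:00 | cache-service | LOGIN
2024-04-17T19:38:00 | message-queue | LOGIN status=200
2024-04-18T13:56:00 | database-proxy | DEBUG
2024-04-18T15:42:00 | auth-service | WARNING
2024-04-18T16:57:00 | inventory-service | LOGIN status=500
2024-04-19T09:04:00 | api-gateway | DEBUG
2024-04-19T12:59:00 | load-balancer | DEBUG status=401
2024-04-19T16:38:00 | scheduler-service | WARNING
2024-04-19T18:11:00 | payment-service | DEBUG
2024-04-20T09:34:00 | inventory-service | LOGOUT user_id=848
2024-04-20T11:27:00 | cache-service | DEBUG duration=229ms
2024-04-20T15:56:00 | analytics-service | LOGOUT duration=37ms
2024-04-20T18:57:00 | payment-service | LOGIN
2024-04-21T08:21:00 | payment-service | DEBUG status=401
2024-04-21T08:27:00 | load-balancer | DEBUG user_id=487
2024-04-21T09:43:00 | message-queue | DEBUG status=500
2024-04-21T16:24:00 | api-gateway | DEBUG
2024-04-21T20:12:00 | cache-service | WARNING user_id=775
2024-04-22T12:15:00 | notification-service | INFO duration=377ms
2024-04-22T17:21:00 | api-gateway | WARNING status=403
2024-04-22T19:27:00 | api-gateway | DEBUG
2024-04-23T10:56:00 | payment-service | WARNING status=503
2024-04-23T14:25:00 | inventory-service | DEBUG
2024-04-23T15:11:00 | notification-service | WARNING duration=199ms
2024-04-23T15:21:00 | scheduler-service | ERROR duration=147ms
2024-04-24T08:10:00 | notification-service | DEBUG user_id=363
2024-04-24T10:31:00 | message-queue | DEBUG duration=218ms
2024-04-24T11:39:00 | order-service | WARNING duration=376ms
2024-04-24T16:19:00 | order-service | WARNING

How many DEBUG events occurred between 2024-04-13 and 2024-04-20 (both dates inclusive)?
14

To filter by date range:

1. Date range: 2024-04-13 through 2024-04-20, both dates inclusive
2. Filter for DEBUG events whose date falls in this range
3. Count matching events: 14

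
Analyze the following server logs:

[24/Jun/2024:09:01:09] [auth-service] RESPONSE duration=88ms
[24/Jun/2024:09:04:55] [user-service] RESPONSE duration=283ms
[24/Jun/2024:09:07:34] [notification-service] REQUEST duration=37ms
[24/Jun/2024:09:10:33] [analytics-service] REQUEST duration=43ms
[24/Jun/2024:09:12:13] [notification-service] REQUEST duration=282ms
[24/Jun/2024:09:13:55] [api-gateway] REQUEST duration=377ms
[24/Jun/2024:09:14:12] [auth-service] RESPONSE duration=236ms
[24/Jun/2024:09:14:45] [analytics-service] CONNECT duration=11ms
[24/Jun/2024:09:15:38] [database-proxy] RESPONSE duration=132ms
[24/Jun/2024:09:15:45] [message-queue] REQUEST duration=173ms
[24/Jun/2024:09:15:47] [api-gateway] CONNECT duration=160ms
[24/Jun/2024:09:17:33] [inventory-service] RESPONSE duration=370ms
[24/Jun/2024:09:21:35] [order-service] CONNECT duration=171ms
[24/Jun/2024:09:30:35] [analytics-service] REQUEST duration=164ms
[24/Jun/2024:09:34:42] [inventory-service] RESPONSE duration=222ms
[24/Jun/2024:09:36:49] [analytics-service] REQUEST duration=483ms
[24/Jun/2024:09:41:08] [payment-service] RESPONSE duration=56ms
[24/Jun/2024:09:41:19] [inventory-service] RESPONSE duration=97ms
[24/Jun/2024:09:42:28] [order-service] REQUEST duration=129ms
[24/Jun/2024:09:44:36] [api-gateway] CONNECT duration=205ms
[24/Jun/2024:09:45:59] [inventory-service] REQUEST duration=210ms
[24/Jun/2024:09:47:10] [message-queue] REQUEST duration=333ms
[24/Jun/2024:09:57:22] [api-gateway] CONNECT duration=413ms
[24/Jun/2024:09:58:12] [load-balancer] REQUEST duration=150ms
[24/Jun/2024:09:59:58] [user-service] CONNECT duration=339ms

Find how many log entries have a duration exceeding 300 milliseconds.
6

To count timeouts:

1. Threshold: 300ms
2. Extract duration from each log entry
3. Count entries where duration > 300
4. Timeout count: 6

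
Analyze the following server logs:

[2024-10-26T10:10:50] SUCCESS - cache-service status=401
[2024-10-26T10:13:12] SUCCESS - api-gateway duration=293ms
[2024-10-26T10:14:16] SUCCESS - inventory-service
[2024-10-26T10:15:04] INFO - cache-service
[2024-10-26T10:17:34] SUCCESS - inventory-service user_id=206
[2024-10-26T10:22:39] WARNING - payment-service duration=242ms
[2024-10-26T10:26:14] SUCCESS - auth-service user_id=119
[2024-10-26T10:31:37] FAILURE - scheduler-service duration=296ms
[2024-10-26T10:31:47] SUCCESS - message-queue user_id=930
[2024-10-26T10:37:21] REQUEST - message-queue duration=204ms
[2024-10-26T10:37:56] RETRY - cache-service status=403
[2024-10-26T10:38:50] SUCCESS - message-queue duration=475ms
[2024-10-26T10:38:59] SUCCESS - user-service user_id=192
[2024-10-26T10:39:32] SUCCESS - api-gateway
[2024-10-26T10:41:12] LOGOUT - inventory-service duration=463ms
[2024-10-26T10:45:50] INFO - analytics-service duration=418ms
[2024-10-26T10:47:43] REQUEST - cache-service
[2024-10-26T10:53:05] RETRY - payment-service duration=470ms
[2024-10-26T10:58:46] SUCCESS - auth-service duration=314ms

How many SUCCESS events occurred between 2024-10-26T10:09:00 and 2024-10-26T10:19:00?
4

To count events in the time window:

1. Window boundaries: 2024-10-26T10:09:00 to 2024-10-26T10:19:00
2. Filter for SUCCESS events within this window
3. Count matching events: 4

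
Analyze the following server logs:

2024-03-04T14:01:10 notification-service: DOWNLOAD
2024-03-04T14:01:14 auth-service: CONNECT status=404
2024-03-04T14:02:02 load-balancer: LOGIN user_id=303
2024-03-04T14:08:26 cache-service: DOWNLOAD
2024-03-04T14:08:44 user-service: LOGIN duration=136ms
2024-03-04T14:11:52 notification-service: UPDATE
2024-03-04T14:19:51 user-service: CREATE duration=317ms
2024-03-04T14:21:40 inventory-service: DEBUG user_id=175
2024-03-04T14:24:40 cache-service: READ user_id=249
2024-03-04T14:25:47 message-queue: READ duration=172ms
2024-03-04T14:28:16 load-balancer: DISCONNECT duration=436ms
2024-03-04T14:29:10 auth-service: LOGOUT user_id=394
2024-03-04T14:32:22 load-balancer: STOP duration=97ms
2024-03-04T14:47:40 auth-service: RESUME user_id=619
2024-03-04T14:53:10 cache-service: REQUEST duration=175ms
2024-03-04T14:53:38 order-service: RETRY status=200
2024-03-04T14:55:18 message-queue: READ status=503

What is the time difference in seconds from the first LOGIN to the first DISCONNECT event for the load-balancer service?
1574

To find the time between events:

1. Locate the first LOGIN event for load-balancer: 2024-03-04T14:02:02
2. Locate the first DISCONNECT event for load-balancer: 2024-03-04T14:28:16
3. Calculate the difference: 2024-03-04T14:28:16 - 2024-03-04T14:02:02 = 1574 seconds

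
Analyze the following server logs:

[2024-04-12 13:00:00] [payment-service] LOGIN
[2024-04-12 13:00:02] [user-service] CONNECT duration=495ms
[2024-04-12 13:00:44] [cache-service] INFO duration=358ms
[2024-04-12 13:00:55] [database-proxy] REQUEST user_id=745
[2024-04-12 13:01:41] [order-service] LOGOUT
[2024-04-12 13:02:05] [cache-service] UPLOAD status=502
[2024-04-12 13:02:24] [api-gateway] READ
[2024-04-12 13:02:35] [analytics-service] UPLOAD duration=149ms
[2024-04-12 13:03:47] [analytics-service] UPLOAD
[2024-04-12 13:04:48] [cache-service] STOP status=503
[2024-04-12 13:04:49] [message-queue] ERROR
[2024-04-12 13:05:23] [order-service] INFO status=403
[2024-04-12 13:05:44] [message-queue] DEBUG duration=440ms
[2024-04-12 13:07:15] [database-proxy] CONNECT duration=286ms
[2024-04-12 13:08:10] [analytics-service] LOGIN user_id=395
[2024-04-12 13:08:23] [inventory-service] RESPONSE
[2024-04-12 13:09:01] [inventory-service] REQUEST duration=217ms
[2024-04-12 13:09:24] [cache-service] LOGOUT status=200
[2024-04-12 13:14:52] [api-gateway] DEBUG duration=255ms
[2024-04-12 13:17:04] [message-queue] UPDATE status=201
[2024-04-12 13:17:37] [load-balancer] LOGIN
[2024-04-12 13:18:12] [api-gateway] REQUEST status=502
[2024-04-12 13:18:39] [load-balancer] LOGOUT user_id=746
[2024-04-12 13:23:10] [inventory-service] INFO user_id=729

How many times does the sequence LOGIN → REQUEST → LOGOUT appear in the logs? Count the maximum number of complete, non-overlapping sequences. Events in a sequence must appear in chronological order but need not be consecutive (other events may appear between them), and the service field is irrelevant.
3

To count sequences:

1. Look for pattern: LOGIN → REQUEST → LOGOUT
2. Greedily scan the log in chronological order, matching each sequence element in turn (ignoring service)
3. Each time the full pattern completes, increment the count and restart matching from the next event
4. Complete non-overlapping sequences found: 3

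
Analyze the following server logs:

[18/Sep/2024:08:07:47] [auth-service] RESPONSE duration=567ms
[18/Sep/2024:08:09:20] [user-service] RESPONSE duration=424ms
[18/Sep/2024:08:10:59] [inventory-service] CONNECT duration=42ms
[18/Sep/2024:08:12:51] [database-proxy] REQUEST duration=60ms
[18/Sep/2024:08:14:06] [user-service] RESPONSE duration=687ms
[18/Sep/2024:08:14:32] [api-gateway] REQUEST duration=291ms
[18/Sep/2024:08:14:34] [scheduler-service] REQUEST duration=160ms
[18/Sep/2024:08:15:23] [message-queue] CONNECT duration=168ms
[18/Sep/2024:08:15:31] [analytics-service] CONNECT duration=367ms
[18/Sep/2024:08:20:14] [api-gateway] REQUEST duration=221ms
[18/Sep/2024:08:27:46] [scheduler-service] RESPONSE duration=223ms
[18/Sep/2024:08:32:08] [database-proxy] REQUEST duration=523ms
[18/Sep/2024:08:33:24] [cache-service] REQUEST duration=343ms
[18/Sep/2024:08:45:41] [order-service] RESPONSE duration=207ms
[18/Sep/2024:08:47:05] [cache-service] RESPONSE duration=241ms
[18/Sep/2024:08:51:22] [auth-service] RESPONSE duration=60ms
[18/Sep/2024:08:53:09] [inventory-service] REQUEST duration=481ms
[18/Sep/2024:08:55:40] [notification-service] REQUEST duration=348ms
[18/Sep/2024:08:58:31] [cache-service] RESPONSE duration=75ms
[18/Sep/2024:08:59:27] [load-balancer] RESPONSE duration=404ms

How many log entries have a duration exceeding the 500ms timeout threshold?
3

To count timeouts:

1. Threshold: 500ms
2. Extract duration from each log entry
3. Count entries where duration > 500
4. Timeout count: 3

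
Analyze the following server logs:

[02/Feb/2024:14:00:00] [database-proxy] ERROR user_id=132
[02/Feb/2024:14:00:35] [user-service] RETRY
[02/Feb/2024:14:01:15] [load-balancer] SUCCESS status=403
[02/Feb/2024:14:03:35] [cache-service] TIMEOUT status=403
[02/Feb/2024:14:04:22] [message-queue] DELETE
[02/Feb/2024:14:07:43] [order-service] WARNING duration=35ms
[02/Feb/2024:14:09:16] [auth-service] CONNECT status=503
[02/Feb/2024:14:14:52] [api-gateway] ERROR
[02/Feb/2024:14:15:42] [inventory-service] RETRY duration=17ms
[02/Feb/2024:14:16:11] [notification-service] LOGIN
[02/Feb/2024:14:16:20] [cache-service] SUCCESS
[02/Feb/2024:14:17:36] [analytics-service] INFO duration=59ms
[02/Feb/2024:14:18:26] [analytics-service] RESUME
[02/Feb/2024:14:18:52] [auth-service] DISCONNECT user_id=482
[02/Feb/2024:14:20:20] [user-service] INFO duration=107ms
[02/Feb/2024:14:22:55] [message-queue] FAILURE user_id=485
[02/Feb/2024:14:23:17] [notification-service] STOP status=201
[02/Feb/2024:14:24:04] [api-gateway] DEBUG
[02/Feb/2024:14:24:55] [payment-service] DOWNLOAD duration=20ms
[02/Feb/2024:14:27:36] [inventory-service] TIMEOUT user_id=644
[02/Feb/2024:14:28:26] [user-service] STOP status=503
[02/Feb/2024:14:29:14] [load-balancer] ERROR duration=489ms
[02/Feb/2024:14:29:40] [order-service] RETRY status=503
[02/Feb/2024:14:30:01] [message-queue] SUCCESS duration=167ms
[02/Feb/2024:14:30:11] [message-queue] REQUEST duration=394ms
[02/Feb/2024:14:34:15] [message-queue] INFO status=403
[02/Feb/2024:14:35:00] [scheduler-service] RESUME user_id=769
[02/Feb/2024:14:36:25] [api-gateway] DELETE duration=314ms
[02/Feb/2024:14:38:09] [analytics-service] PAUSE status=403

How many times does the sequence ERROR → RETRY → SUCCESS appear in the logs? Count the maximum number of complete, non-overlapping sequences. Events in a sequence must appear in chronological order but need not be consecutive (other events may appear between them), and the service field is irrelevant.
3

To count sequences:

1. Look for pattern: ERROR → RETRY → SUCCESS
2. Greedily scan the log in chronological order, matching each sequence element in turn (ignoring service)
3. Each time the full pattern completes, increment the count and restart matching from the next event
4. Complete non-overlapping sequences found: 3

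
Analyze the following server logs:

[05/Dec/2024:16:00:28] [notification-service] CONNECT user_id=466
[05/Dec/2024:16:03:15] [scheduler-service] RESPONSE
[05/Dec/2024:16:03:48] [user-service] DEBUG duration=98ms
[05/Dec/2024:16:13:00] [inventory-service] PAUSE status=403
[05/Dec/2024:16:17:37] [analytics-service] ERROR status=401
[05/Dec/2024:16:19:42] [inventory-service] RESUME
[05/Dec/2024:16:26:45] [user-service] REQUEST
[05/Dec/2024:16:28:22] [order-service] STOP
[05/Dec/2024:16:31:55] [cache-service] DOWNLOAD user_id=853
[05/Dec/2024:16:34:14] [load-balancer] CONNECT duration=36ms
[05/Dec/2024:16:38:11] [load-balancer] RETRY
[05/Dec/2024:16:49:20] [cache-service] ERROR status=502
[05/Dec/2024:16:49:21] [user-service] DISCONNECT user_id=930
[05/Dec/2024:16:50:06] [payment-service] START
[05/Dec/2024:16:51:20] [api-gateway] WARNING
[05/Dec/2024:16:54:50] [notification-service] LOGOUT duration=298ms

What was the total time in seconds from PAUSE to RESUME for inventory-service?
402

To calculate state duration:

1. Find PAUSE event for inventory-service: 05/Dec/2024:16:13:00
2. Find RESUME event for inventory-service: 05/Dec/2024:16:19:42
3. Calculate duration: 05/Dec/2024:16:19:42 - 05/Dec/2024:16:13:00 = 402 seconds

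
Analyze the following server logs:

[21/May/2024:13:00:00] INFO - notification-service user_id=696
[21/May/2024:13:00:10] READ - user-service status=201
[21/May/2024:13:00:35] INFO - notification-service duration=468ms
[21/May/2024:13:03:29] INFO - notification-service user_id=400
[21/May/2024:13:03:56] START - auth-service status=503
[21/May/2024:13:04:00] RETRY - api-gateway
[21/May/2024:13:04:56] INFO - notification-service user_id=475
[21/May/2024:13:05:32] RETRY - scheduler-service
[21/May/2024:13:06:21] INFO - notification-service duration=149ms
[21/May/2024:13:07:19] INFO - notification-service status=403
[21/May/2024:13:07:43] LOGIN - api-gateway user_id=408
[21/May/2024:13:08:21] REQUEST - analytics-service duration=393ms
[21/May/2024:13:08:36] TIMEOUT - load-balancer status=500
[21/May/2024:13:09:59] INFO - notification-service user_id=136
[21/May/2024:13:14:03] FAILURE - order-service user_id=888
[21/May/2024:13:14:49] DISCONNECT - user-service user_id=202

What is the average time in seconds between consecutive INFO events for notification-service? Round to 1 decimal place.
99.8

To calculate average interval:

1. Find all INFO events for notification-service in order
2. Calculate time gaps between consecutive events
3. Compute mean of gaps: 599 / 6 = 99.8 seconds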